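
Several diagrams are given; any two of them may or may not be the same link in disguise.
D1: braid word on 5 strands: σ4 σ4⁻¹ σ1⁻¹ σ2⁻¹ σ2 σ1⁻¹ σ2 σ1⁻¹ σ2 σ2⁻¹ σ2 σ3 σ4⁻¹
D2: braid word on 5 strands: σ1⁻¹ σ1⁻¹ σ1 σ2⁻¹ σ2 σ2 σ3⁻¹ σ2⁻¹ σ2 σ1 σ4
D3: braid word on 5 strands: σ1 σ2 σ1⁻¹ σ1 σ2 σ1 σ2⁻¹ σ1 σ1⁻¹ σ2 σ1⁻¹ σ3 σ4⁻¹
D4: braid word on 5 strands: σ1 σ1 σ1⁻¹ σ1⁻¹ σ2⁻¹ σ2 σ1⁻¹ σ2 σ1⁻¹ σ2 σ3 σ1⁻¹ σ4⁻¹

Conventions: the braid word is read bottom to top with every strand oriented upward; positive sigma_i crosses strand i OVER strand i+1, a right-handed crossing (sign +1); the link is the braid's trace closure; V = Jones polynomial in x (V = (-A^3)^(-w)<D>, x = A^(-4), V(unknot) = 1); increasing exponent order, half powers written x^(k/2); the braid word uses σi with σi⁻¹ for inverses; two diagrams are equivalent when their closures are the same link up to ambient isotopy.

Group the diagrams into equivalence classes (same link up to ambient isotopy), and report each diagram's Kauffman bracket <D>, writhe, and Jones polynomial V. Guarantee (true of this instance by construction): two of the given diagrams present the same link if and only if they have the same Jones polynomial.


equivalence classes: {D1, D4} | {D2} | {D3}
D1 (bracket A^-9 - A^-5 + 2A^-1 - A^3 + 2A^7 - A^11; 13 crossings at w = -1): V = x^(-7/2) - 2x^(-5/2) + x^(-3/2) - 2x^(-1/2) + x^(1/2) - x^(3/2)
V(D2) = -x^(-1/2) - x^(1/2)  (w +1, c 11, <D> = A + A^5)
V(D3) = -x^(1/2) - x^(5/2)  [13 crossings, <D> = A^-1 + A^7, w = +3]
V(D4) = x^(-7/2) - 2x^(-5/2) + x^(-3/2) - 2x^(-1/2) + x^(1/2) - x^(3/2)  [13 crossings, <D> = A^-9 - A^-5 + 2A^-1 - A^3 + 2A^7 - A^11, w = -1]
key observation: V(x) takes 3 values over 4 diagrams, fixing the grouping


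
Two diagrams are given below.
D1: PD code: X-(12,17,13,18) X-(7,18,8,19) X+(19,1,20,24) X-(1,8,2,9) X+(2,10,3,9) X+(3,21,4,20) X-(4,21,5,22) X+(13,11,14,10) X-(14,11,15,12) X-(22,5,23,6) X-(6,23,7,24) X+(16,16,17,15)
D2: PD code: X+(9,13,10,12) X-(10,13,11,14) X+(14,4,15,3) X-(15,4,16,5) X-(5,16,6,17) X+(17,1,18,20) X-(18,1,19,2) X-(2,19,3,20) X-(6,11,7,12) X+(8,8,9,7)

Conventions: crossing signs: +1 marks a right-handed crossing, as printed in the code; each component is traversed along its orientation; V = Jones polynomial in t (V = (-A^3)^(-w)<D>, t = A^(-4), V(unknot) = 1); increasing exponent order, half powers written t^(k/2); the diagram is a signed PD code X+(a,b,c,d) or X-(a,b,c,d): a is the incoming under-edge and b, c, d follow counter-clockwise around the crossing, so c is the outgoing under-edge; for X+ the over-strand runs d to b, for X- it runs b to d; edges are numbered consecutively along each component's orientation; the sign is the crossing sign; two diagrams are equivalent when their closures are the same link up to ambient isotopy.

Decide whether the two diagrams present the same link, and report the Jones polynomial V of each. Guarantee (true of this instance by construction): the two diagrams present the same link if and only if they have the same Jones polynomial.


equivalent: yes
V(D1) = 1  (w -2, c 12, <D> = A^-6)
V(D2) = 1  (w -2, c 10, <D> = A^-6)
why: one V(t) for all 2 diagrams — one class (guaranteed)


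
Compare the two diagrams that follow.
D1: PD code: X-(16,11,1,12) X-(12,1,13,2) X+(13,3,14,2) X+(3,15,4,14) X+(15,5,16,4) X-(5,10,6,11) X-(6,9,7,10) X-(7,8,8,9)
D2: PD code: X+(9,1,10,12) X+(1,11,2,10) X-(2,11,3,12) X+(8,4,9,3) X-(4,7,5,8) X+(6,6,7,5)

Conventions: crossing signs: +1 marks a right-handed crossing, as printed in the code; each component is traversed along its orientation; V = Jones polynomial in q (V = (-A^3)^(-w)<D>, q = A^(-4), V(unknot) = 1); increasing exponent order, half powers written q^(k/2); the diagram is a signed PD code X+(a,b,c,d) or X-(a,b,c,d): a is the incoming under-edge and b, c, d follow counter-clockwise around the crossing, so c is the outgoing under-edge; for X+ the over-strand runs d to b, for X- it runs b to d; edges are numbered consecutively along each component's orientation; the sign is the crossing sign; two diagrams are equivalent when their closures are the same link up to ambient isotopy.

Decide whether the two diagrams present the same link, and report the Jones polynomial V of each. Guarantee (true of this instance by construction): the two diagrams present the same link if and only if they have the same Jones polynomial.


equivalent: yes
D1 (bracket A^-6; 8 crossings at w = -2): V = 1
V(D2) = 1  (w +2, c 6, <D> = A^6)
key observation: all 2 diagrams share one V(q), hence one class


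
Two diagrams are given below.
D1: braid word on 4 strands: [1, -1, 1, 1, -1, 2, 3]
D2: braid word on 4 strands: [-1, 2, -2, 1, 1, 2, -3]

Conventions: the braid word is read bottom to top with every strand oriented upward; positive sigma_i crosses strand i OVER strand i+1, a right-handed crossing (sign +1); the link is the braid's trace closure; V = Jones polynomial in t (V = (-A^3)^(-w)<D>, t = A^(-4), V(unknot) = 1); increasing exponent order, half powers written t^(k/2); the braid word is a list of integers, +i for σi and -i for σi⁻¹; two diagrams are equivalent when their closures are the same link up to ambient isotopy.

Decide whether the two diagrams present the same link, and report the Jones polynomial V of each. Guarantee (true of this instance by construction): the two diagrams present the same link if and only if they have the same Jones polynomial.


equivalent: yes
D1 (bracket -A^9; 7 crossings at w = +3): V = 1
V(D2) = 1  (w +1, c 7, <D> = -A^3)
key observation: D2 (7 crossings) and D1 (7) are Markov-related braid presentations


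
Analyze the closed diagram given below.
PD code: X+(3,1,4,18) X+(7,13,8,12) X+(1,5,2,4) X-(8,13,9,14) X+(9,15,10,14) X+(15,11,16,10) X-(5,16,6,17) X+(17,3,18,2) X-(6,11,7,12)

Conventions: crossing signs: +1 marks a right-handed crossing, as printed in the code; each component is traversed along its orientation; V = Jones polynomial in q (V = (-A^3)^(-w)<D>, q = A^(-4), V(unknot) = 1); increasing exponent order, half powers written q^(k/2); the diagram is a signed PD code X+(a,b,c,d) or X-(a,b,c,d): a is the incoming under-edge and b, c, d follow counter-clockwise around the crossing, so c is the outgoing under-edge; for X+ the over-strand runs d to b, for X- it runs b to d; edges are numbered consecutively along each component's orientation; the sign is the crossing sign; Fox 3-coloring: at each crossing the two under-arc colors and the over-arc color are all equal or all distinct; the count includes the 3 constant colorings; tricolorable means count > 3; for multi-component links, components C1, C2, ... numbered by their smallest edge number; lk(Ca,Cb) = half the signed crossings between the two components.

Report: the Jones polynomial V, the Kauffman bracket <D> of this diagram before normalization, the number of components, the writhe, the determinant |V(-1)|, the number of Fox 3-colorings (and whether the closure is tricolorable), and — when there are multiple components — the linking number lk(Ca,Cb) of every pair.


V = q + q^3 - q^4
<D> = A^-7 - A^-3 - A^5 (w = +3)
1 component over 9 crossings, w = +3
9 Fox colorings among 3^9, |V(-1)| = 3: tricolorable
why: V spans 3 powers of q: at least 3 crossings in any diagram


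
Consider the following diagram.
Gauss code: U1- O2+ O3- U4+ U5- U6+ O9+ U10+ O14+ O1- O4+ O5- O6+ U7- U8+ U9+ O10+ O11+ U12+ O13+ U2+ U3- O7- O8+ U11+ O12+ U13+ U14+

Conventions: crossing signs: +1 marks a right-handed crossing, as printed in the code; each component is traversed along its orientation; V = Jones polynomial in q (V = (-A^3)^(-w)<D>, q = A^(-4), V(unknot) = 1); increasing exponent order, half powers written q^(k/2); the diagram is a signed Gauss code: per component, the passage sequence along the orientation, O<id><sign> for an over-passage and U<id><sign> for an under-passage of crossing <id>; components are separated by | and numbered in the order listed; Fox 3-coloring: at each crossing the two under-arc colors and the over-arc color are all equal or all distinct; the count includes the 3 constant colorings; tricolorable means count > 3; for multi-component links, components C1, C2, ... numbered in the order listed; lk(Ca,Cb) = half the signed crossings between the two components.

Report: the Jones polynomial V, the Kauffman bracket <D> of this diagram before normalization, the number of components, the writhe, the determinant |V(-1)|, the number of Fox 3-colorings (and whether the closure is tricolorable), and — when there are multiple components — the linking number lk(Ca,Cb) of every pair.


V(q) = q^2 + 2q^4 - 2q^5 + q^6 - 2q^7 + q^8
bracket: A^-14 - 2A^-10 + A^-6 - 2A^-2 + 2A^2 + A^10, w = +6
1 component, writhe +6, over 14 crossings
det 9, colorings 27 of 3^14 — tricolorable
observation: |V(-1)| = 9: so tricolorable, since 3 divides 9


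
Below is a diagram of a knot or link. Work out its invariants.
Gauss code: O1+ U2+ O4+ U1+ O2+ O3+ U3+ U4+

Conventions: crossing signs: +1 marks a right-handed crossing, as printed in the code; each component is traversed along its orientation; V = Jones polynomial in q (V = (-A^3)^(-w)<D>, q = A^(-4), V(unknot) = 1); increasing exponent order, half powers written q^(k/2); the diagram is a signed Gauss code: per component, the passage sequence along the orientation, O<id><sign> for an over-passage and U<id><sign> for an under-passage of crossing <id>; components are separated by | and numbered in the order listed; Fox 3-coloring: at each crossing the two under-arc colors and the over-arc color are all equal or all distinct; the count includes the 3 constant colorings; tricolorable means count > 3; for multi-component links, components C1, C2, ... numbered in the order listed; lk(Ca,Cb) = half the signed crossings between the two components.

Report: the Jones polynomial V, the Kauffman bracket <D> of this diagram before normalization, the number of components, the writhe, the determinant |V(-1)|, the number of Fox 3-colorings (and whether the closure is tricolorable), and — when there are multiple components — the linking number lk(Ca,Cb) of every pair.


V(q) = q + q^3 - q^4
bracket: -A^-4 + 1 + A^8, w = +4
1 component, writhe +4, over 4 crossings
det 3, colorings 9 of 3^4 — tricolorable
observation: the span of V is 3, forcing >= 3 crossings in any diagram


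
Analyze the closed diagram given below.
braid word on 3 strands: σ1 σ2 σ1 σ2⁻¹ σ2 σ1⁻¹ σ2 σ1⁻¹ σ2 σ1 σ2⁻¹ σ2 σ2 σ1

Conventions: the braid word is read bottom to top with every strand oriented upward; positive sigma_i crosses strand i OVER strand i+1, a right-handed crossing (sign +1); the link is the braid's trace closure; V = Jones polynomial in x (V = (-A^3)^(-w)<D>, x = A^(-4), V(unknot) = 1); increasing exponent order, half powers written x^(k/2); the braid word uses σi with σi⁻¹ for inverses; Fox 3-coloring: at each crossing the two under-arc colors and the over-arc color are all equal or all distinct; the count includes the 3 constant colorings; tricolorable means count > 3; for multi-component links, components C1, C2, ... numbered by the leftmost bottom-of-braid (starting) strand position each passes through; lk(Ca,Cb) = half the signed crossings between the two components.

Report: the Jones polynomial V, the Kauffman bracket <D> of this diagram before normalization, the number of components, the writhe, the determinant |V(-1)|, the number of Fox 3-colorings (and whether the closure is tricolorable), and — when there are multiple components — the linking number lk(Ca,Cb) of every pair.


Jones polynomial: V(x) = x^2 + 2x^4 - 2x^5 + x^6 - 2x^7 + x^8
<D> = A^-14 - 2A^-10 + A^-6 - 2A^-2 + 2A^2 + A^10; writhe +6
components 1, writhe +6 (14 crossings)
3-colorings: 27 of 3^14, det 9 — tricolorable
note: det 9 = |V(-1)|; divisible by 3, so tricolorable


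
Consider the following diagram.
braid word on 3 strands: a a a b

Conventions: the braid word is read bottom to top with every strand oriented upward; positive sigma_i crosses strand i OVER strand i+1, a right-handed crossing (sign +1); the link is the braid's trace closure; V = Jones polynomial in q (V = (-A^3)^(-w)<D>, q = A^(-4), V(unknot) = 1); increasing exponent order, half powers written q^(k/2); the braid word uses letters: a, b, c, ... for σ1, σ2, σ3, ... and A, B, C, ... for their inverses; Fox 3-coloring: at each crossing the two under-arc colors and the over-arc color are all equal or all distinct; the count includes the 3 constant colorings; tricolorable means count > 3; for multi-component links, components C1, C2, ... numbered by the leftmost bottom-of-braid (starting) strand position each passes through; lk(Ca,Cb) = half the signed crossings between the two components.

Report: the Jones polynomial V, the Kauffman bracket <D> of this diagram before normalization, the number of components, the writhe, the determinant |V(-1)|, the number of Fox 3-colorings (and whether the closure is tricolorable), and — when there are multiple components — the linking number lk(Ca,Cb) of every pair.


V = q + q^3 - q^4
<D> = -A^-4 + 1 + A^8 (w = +4)
1 component over 4 crossings, w = +4
9 Fox colorings among 3^4, |V(-1)| = 3: tricolorable
why: w = +4 shifts under R1 moves; the (-A^3)^(-4) factor cancels that in V


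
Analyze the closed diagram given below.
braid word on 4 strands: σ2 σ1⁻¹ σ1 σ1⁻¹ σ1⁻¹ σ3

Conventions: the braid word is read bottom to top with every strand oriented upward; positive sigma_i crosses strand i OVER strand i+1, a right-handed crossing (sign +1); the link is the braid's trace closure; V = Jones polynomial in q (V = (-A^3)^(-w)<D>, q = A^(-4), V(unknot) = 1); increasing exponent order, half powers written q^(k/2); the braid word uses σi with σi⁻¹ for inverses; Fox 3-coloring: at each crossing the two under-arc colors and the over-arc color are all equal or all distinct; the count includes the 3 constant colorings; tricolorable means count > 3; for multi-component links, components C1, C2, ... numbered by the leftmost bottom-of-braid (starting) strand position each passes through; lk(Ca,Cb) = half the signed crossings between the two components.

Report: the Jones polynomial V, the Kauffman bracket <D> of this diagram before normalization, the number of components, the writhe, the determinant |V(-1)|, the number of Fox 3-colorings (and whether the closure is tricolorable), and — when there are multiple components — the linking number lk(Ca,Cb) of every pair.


V = -q^(-5/2) - q^(-1/2)
<D> = -A^2 - A^10 (w = 0)
2 components over 6 crossings, w = 0
lk(C1,C2): -1
3 Fox colorings among 3^6, |V(-1)| = 2: not tricolorable
why: the word shrinks to σ2 σ1⁻¹ σ1⁻¹ σ3 after cancelling


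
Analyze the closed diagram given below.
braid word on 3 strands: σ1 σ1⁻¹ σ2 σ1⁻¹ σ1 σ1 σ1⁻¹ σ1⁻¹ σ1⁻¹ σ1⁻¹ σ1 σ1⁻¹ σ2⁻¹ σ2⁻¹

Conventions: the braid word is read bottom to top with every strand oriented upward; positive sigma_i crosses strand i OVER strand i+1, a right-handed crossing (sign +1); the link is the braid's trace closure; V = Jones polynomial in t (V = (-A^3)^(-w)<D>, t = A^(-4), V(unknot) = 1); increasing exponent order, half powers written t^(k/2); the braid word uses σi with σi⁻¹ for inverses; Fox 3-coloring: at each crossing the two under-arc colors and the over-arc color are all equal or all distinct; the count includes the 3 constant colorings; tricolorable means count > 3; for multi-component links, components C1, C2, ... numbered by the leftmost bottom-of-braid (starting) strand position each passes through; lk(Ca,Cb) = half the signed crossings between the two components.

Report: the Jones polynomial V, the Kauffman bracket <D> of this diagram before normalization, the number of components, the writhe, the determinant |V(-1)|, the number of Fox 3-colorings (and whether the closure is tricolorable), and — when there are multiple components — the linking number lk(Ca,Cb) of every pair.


Jones polynomial: V(t) = -t^-4 + t^-3 + t^-1
<D> = A^-8 + 1 - A^4; writhe -4
components 1, writhe -4 (14 crossings)
3-colorings: 9 of 3^14, det 3 — tricolorable
note: free reduction leaves σ2 σ1⁻¹ σ1⁻¹ σ1⁻¹ σ2⁻¹ σ2⁻¹ of the original 14 letters


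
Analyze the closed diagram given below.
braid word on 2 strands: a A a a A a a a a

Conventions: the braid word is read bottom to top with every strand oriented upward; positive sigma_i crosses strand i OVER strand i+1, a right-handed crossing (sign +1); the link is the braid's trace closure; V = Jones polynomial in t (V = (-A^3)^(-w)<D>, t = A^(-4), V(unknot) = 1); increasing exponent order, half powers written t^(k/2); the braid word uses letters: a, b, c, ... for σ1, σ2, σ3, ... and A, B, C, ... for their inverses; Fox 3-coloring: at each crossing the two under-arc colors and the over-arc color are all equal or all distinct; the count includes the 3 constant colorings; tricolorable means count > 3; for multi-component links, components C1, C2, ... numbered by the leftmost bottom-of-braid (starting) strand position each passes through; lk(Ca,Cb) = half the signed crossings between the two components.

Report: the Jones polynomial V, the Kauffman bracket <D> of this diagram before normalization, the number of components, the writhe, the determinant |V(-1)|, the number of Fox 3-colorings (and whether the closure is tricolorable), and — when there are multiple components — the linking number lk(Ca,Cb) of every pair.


V(t) = t^2 + t^4 - t^5 + t^6 - t^7
bracket: A^-13 - A^-9 + A^-5 - A^-1 - A^7, w = +5
1 component, writhe +5, over 9 crossings
det 5, colorings 3 of 3^9 — not tricolorable
observation: |V(-1)| = 5: so not tricolorable, since 3 does not divide 5


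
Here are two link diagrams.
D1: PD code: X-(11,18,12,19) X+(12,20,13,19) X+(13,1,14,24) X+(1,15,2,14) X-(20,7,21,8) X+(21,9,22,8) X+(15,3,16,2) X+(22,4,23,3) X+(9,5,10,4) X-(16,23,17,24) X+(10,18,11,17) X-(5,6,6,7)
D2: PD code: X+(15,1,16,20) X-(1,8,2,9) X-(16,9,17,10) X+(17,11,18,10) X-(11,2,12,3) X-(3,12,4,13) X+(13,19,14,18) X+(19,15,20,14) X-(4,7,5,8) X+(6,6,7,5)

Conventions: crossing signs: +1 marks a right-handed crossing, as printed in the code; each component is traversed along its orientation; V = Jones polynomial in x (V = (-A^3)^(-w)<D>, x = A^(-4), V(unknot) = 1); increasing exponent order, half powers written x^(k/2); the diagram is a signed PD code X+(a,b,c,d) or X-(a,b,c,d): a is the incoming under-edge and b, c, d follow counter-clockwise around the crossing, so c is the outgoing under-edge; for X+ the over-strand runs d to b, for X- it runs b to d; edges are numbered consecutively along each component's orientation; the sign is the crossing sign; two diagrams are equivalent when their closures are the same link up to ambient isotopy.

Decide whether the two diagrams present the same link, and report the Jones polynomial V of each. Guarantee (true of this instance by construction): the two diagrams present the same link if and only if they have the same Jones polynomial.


equivalent: no
V(D1) = x - x^2 + 2x^3 - x^4 + x^5 - x^6  (w +4, c 12, <D> = -A^-12 + A^-8 - A^-4 + 2 - A^4 + A^8)
V(D2) = -x^-3 + x^-2 - x^-1 + 3 - x + x^2 - x^3  (w 0, c 10, <D> = -A^-12 + A^-8 - A^-4 + 3 - A^4 + A^8 - A^12)
why: 2 values of V(x) split the 2 diagrams


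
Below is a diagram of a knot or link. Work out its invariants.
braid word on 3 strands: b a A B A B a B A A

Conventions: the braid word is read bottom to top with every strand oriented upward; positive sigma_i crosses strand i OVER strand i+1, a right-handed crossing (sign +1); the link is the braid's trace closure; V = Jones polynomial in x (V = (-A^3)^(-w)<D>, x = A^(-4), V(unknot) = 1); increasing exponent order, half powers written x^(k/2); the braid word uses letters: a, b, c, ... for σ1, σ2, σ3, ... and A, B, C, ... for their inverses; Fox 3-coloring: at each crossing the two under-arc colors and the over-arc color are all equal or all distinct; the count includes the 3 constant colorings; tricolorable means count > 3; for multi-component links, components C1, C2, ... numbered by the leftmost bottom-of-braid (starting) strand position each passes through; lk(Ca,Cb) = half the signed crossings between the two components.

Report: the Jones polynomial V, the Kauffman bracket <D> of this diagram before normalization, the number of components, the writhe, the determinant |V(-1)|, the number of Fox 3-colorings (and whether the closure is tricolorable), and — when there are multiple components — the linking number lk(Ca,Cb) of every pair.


V(x) = -x^-6 + x^-5 - x^-4 + 2x^-3 - x^-2 + x^-1
bracket: A^-8 - A^-4 + 2 - A^4 + A^8 - A^12, w = -4
1 component, writhe -4, over 10 crossings
det 7, colorings 3 of 3^10 — not tricolorable
observation: free reduction leaves σ1⁻¹ σ2⁻¹ σ1 σ2⁻¹ σ1⁻¹ σ1⁻¹ of the original 10 letters


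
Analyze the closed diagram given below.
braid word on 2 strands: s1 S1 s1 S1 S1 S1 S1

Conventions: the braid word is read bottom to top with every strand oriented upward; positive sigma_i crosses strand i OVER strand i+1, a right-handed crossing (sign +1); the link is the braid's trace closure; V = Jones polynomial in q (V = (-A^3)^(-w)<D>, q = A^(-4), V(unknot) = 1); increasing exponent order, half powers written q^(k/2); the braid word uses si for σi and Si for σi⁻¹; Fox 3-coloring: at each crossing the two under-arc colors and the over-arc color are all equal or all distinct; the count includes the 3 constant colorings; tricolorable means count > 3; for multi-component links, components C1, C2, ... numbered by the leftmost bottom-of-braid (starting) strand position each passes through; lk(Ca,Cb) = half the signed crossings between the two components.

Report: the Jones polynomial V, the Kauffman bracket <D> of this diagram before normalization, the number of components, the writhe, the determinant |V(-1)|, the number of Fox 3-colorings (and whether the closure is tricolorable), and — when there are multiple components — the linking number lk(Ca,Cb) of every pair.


V(q) = -q^-4 + q^-3 + q^-1
bracket: -A^-5 - A^3 + A^7, w = -3
1 component, writhe -3, over 7 crossings
det 3, colorings 9 of 3^7 — tricolorable
observation: V spans 3 powers of q: at least 3 crossings in any diagram


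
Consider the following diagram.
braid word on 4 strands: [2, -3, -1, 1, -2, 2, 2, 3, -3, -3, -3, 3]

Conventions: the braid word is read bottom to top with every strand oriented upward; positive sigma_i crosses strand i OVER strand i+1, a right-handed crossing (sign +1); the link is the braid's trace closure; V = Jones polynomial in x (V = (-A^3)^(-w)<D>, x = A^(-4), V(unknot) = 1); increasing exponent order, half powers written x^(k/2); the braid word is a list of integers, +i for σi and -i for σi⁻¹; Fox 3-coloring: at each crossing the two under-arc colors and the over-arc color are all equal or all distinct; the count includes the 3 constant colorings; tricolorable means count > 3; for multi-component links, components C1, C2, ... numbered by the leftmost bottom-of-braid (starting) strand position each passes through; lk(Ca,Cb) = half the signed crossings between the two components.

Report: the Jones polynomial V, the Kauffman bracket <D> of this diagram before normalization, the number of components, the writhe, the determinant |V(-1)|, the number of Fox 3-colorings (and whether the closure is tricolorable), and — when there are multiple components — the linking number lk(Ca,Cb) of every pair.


V(x) = -x^(-5/2) - x^(5/2)
bracket: -A^-10 - A^10, w = 0
2 components, writhe 0, over 12 crossings
lk(C1,C2) = 0
det 0, colorings 9 of 3^12 — tricolorable
observation: span 5 respects span(V) <= c + mu - 1 = 13 for this 2-component diagram


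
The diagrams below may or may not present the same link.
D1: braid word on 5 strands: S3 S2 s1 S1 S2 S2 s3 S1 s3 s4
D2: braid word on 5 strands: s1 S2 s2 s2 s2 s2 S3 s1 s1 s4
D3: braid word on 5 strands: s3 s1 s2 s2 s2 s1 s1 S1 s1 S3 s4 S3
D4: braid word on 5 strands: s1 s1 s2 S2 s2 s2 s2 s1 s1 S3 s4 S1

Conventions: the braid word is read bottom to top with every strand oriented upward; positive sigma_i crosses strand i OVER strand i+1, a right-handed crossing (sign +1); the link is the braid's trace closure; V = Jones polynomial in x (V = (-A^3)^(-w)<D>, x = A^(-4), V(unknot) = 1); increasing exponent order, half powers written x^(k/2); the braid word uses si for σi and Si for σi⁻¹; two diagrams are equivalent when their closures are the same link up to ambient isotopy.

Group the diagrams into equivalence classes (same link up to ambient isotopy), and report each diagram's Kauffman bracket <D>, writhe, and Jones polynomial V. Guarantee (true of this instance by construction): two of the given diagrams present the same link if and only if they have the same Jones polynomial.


grouping into links: {D1} | {D2, D3, D4}
V(D1) = -x^-4 + x^-3 + x^-1  (w -2, c 10, <D> = A^-2 + A^6 - A^10)
D2 (bracket A^-14 - 2A^-10 + A^-6 - 2A^-2 + 2A^2 + A^10; 10 crossings at w = +6): V = x^2 + 2x^4 - 2x^5 + x^6 - 2x^7 + x^8
V(D3) = x^2 + 2x^4 - 2x^5 + x^6 - 2x^7 + x^8  [12 crossings, <D> = A^-14 - 2A^-10 + A^-6 - 2A^-2 + 2A^2 + A^10, w = +6]
V(D4) = x^2 + 2x^4 - 2x^5 + x^6 - 2x^7 + x^8  [12 crossings, <D> = A^-14 - 2A^-10 + A^-6 - 2A^-2 + 2A^2 + A^10, w = +6]
why: 2 values of V(x) split the 4 diagrams


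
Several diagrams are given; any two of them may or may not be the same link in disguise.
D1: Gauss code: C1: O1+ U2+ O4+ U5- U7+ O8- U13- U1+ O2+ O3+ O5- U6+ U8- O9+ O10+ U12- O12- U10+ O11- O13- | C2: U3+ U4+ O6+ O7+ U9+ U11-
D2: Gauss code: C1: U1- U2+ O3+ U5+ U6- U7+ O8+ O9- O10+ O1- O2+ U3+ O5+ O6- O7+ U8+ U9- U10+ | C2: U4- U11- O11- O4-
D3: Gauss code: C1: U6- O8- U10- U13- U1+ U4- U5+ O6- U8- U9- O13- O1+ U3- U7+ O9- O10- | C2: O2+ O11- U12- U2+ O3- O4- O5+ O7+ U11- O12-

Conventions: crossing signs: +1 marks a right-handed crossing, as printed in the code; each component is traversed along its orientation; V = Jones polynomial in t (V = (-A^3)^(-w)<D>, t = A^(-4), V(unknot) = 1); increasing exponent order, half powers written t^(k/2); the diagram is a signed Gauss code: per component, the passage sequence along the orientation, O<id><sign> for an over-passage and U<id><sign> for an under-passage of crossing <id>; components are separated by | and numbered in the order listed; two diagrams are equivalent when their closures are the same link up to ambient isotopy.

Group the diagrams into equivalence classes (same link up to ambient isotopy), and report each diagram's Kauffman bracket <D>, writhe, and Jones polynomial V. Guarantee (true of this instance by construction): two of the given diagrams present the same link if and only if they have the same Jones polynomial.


equivalence classes: {D1} | {D2} | {D3}
D1 (bracket A^-9 + A^-1 - A^3 + A^7; 13 crossings at w = +3): V = -t^(1/2) + t^(3/2) - t^(5/2) - t^(9/2)
V(D2) = -t^(1/2) - t^(3/2) - t^(5/2) + t^(9/2)  (w +1, c 11, <D> = -A^-15 + A^-7 + A^-3 + A)
V(D3) = t^(-9/2) - t^(-5/2) - t^(-3/2) - t^(-1/2)  [13 crossings, <D> = A^-13 + A^-9 + A^-5 - A^3, w = -5]
key observation: 3 values of V(t) split the 3 diagrams


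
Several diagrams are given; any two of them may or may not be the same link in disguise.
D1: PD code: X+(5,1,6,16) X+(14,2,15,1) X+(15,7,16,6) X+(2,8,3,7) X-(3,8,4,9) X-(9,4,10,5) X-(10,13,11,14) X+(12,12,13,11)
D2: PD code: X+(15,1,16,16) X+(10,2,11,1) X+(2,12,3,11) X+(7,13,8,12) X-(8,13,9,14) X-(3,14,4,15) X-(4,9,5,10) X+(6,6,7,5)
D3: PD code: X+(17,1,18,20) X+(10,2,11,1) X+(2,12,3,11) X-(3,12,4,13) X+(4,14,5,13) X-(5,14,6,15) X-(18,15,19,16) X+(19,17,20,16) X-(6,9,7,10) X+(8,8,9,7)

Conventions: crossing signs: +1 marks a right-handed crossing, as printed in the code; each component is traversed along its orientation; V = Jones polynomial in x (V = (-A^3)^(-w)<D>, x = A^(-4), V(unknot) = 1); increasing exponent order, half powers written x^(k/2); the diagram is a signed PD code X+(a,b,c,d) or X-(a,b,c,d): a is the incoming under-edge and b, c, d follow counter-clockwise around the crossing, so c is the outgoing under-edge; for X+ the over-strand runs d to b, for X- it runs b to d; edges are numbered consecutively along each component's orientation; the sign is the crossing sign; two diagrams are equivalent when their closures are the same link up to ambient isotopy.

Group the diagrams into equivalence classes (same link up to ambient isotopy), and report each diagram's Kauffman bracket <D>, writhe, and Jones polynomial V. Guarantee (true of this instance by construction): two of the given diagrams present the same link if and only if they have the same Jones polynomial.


equivalence classes: {D1, D2, D3}
D1 (bracket A^6; 8 crossings at w = +2): V = 1
V(D2) = 1  (w +2, c 8, <D> = A^6)
D3 (bracket A^6; 10 crossings at w = +2): V = 1
key observation: one V(x) for all 3 diagrams — one class (guaranteed)


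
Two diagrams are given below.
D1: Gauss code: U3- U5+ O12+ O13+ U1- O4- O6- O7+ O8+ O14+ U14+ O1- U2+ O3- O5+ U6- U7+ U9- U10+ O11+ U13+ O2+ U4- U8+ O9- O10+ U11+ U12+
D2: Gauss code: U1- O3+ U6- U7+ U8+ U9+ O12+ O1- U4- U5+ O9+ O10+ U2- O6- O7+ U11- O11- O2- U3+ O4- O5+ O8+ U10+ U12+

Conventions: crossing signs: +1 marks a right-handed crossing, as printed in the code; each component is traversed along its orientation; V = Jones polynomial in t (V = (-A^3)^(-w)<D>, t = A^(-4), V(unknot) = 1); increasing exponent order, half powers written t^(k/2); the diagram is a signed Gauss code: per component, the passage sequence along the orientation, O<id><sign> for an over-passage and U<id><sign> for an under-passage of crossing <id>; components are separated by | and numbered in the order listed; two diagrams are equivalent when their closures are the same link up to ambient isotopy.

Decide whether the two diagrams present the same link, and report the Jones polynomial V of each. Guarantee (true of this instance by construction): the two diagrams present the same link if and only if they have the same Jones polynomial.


equivalent: yes
D1 (bracket -A^-4 + 1 + A^8; 14 crossings at w = +4): V = t + t^3 - t^4
V(D2) = t + t^3 - t^4  [12 crossings, <D> = -A^-10 + A^-6 + A^2, w = +2]
observation: Reidemeister moves carry D1 (14 crossings) to D2 (12)


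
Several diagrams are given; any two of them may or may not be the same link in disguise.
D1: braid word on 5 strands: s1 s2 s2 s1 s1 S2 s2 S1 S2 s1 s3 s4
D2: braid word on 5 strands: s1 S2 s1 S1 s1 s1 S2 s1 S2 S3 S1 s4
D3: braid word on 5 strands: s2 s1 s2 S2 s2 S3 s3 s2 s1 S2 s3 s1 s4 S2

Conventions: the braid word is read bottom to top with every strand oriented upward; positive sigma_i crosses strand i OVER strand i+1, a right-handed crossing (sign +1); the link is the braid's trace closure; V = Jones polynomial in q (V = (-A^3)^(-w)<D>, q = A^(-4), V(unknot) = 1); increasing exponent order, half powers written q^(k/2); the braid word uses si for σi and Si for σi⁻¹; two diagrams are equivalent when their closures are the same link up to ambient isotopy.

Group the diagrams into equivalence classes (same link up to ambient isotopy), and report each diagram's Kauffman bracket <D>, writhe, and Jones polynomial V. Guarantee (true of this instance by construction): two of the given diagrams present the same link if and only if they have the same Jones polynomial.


classes: {D1, D3} | {D2}
V(D1) = q - q^2 + 2q^3 - q^4 + q^5 - q^6  [12 crossings, <D> = -A^-6 + A^-2 - A^2 + 2A^6 - A^10 + A^14, w = +6]
V(D2) = -q^-3 + 2q^-2 - 2q^-1 + 3 - 2q + 2q^2 - q^3  [12 crossings, <D> = -A^-12 + 2A^-8 - 2A^-4 + 3 - 2A^4 + 2A^8 - A^12, w = 0]
V(D3) = q - q^2 + 2q^3 - q^4 + q^5 - q^6  [14 crossings, <D> = -A^-6 + A^-2 - A^2 + 2A^6 - A^10 + A^14, w = +6]
note: V(q) takes 2 values over 3 diagrams, fixing the grouping


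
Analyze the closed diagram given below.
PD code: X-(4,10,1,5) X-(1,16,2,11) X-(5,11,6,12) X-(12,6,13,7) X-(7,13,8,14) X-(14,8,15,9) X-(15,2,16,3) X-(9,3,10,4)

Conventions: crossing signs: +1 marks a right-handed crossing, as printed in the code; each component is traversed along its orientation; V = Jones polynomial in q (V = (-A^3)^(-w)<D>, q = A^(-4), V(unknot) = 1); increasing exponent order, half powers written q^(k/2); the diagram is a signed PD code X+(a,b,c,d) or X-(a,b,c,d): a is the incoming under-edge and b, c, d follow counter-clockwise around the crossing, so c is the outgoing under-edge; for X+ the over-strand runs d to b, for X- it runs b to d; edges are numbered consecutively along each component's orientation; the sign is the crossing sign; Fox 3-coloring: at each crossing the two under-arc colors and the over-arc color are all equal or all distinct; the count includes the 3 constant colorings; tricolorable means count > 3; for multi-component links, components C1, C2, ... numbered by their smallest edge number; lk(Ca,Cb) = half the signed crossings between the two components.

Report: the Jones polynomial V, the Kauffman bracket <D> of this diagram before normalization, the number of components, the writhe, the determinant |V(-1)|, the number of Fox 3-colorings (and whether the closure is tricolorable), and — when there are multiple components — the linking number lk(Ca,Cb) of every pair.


V(q) = q^-9 + q^-7 + q^-5 + q^-3
bracket: A^-12 + A^-4 + A^4 + A^12, w = -8
3 components, writhe -8, over 8 crossings
lk(C1,C2) = -1
linking number lk(C1,C3) = -1
lk(C2,C3): -2
det 4, colorings 3 of 3^8 — not tricolorable
observation: summing lk over 3 pairs gives -4


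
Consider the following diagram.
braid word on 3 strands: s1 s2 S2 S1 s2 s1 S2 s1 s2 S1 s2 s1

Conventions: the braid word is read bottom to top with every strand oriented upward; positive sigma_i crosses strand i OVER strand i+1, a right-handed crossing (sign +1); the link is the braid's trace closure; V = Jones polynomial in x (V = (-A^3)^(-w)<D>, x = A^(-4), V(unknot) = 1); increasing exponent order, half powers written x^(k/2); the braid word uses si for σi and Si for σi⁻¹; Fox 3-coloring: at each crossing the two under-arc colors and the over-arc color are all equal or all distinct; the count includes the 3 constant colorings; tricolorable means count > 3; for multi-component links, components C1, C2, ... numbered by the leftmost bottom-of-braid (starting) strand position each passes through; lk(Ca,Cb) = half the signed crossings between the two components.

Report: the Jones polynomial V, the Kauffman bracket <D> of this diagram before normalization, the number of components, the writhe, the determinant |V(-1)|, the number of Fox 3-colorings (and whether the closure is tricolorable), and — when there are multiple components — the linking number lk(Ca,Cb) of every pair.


V = x - x^2 + 2x^3 - x^4 + x^5 - x^6
<D> = -A^-12 + A^-8 - A^-4 + 2 - A^4 + A^8 (w = +4)
1 component over 12 crossings, w = +4
3 Fox colorings among 3^12, |V(-1)| = 7: not tricolorable
why: w = +4 shifts under R1 moves; the (-A^3)^(-4) factor cancels that in V


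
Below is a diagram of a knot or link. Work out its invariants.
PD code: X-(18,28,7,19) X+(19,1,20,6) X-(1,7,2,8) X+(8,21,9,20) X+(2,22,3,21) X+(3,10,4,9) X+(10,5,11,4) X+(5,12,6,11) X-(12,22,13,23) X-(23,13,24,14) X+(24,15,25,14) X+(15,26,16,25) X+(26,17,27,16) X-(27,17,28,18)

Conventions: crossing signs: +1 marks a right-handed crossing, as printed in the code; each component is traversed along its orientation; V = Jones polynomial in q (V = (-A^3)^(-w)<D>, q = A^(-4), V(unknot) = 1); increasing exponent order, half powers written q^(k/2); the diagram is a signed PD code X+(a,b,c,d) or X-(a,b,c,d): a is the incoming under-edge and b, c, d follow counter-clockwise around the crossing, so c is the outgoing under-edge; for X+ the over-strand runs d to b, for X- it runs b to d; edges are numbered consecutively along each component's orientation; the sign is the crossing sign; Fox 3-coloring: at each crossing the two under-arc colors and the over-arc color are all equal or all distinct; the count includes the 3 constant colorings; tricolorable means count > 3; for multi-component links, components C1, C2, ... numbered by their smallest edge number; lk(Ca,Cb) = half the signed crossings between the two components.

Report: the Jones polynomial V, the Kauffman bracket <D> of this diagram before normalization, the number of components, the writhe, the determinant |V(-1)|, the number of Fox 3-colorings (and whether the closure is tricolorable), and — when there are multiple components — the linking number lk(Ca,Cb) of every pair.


Jones polynomial: V(q) = q + 2q^3 + q^5
<D> = A^-8 + 2 + A^8; writhe +4
components 3, writhe +4 (14 crossings)
linking number lk(C1,C2) = +1
lk(C1,C3): +1
lk(C2,C3) = 0
3-colorings: 3 of 3^14, det 4 — not tricolorable
note: det 4 = |V(-1)|; not divisible by 3, so not tricolorable


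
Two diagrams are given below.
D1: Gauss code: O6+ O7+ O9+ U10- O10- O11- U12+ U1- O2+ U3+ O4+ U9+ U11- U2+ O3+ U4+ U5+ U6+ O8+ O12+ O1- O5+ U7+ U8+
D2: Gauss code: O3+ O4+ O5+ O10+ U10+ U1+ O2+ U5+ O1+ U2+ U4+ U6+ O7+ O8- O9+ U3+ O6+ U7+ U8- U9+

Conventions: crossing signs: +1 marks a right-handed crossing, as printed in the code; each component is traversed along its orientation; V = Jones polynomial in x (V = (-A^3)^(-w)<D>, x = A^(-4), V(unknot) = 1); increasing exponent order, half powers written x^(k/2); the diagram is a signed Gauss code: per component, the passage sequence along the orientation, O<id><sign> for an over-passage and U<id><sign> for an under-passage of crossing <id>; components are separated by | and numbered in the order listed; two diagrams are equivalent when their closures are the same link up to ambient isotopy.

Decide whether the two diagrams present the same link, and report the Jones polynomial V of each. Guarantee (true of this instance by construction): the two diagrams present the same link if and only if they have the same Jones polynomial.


equivalent: yes
D1 (bracket A^-14 - 2A^-10 + A^-6 - 2A^-2 + 2A^2 + A^10; 12 crossings at w = +6): V = x^2 + 2x^4 - 2x^5 + x^6 - 2x^7 + x^8
D2 (bracket A^-8 - 2A^-4 + 1 - 2A^4 + 2A^8 + A^16; 10 crossings at w = +8): V = x^2 + 2x^4 - 2x^5 + x^6 - 2x^7 + x^8
key observation: from 12 to 10 crossings by R-moves: one link, two diagrams


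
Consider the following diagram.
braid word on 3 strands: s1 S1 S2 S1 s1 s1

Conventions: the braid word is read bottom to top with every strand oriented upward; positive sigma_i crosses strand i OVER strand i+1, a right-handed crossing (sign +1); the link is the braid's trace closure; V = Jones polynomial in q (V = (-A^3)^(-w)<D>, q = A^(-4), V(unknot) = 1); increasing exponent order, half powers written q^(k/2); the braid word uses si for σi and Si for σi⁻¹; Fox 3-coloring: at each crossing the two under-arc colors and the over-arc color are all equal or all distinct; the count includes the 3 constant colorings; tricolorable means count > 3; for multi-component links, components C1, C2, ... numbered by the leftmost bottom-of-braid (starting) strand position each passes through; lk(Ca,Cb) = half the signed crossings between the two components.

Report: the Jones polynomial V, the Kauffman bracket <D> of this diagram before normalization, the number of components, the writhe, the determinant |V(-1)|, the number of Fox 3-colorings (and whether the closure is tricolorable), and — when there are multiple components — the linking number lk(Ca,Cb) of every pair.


V = 1
<D> = 1 (w = 0)
1 component over 6 crossings, w = 0
3 Fox colorings among 3^6, |V(-1)| = 1: not tricolorable
why: w = 0 (over 6 crossings) is diagram-only; (-A^3)^(0) removes it from V


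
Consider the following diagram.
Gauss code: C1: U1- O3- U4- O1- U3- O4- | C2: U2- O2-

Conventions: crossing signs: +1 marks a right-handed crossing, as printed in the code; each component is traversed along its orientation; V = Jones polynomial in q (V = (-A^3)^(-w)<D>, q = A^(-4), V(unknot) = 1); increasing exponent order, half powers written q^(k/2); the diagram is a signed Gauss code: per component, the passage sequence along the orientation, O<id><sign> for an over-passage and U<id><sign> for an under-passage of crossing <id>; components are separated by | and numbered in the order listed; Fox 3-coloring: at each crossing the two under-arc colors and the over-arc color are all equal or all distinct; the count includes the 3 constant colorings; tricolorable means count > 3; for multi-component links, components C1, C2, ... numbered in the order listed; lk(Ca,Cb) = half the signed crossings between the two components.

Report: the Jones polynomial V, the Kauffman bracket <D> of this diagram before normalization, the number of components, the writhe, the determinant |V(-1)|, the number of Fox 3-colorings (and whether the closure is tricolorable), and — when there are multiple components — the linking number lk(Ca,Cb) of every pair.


V = q^(-9/2) - q^(-5/2) - q^(-3/2) - q^(-1/2)
<D> = -A^-10 - A^-6 - A^-2 + A^6 (w = -4)
2 components over 4 crossings, w = -4
lk(C1,C2): 0
27 Fox colorings among 3^4, |V(-1)| = 0: tricolorable
why: w = -4 shifts under R1 moves; the (-A^3)^(4) factor cancels that in V
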